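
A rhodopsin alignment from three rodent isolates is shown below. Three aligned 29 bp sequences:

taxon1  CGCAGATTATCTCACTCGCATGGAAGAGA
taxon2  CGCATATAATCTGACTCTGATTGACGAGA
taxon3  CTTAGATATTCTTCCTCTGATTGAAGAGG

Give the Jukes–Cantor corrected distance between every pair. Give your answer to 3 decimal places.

d(taxon1,taxon2) = 0.291, d(taxon1,taxon3) = 0.462, d(taxon2,taxon3) = 0.344

taxon1–taxon2: 7/29 sites differ → p ≈ 0.241379, d = −0.75 ln(1 − 0.321839) = 0.291278 ≈ 0.291.
taxon1–taxon3: 10/29 sites differ → p ≈ 0.344828, d = −0.75 ln(1 − 0.459771) = 0.461822 ≈ 0.462.
taxon2–taxon3: 8/29 sites differ → p ≈ 0.275862, d = −0.75 ln(1 − 0.367816) = 0.343931 ≈ 0.344.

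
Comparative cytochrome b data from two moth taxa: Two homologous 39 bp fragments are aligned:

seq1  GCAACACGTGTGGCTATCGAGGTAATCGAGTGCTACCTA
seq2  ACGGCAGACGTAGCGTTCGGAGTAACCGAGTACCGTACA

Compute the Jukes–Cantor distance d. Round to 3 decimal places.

0.717

The sequences differ at 18 of 39 sites, so p = 18/39 ≈ 0.461538.
d = −(3/4) ln(1 − 4p/3) = −0.75 ln(1 − 0.615384) = −0.75 ln(0.384616)
  = −0.75 × (-0.955510) = 0.716633 substitutions/site.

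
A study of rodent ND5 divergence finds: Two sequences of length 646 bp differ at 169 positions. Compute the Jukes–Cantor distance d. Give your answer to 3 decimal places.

p = 169/646 ≈ 0.26161.
d = −(3/4) ln(1 − 4p/3) = −0.75 ln(1 − 0.348813) = −0.75 ln(0.651187)
  = −0.75 × (-0.428958) = 0.321719 substitutions/site.

0.322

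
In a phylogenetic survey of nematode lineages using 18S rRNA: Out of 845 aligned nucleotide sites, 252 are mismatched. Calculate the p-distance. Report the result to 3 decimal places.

0.298

p = 252/845 = 0.298224… ≈ 0.298 (to 3 d.p.).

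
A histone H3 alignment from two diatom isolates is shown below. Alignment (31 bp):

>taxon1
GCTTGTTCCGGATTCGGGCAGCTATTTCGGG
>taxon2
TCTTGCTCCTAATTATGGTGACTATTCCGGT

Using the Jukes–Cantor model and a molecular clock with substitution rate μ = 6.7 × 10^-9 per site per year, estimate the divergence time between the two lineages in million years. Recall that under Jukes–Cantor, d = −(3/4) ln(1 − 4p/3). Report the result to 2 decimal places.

The sequences differ at 11 of 31 sites, so p = 11/31 ≈ 0.354839.
d = −(3/4) ln(1 − 4p/3) = −0.75 ln(1 − 0.473119) = −0.75 ln(0.526881)
  = −0.75 × (-0.640781) = 0.480586 substitutions/site.
Under a molecular clock d = 2μt, so t = d/(2μ) = 0.480586 / (2 × 6.7 × 10^-9) = 35.86 million years.

35.86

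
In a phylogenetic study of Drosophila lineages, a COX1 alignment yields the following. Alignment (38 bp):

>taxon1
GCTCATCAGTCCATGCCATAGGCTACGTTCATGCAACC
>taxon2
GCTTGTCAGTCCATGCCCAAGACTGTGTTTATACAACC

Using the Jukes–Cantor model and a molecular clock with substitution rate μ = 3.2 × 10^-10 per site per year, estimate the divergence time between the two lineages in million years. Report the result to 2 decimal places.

The sequences differ at 9 of 38 sites (4, 5, 18, 19, 22, 25, 26, 30, 33), so p = 9/38 ≈ 0.236842.
d = −(3/4) ln(1 − 4p/3) = −0.75 ln(1 − 0.315789) = −0.75 ln(0.684211)
  = −0.75 × (-0.379489) = 0.284617 substitutions/site.
Under a molecular clock d = 2μt, so t = d/(2μ) = 0.284617 / (2 × 3.2 × 10^-10) = 444.71 million years.

444.71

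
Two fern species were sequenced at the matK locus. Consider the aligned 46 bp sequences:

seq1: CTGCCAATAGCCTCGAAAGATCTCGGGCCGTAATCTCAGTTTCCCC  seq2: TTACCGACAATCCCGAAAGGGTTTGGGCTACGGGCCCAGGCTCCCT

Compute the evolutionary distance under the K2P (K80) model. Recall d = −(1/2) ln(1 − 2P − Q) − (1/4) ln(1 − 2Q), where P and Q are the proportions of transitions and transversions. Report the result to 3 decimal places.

0.976

Of 46 sites, 18 differences are transitions and 3 are transversions, so P = 18/46 ≈ 0.391304 and Q = 3/46 ≈ 0.065217.
Under the Kimura two-parameter model, d = −½ ln(1 − 2P − Q) − ¼ ln(1 − 2Q).
1 − 2P − Q = 0.152175, giving −½ ln(0.152175) = 0.941362.
1 − 2Q = 0.869566, giving −¼ ln(0.869566) = 0.034940.
d = 0.941362 + 0.034940 = 0.976302.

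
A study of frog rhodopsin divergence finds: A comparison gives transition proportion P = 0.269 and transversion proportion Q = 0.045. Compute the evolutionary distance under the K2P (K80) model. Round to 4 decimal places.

0.4609

Under the Kimura two-parameter model, d = −½ ln(1 − 2P − Q) − ¼ ln(1 − 2Q).
1 − 2P − Q = 0.417, giving −½ ln(0.417) = 0.437335.
1 − 2Q = 0.91, giving −¼ ln(0.91) = 0.023578.
d = 0.437335 + 0.023578 = 0.460913.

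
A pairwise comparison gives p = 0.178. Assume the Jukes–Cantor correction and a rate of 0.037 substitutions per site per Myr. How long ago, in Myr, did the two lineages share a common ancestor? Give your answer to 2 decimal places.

d = −(3/4) ln(1 − 4p/3) = −0.75 ln(1 − 0.237333) = −0.75 ln(0.762667)
  = −0.75 × (-0.270934) = 0.203201 substitutions/site.
Under a molecular clock d = 2μt, so t = d/(2μ) = 0.203201 / (2 × 0.037) = 2.75 Myr.

2.75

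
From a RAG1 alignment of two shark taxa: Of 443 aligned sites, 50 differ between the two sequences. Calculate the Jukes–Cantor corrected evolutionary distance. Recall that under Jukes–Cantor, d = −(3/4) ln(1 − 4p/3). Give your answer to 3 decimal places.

0.122

p = 50/443 ≈ 0.112867.
d = −(3/4) ln(1 − 4p/3) = −0.75 ln(1 − 0.150489) = −0.75 ln(0.849511)
  = −0.75 × (-0.163094) = 0.122321 substitutions/site.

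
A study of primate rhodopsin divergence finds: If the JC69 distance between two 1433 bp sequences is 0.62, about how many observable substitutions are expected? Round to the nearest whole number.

605

Invert JC69: p = (3/4)(1 − e^(−4d/3)) = 0.75 × (1 − e^(-0.826667)) = 0.75 × (1 − 0.437505) = 0.421871.
Expected differing sites = pL ≈ 0.421871 × 1433 = 604.541143 ≈ 605.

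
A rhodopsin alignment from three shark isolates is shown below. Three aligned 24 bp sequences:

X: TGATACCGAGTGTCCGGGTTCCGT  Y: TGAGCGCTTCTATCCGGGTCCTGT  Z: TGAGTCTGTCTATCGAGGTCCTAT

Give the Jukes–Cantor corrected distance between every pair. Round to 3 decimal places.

d(X,Y) = 0.520, d(X,Z) = 0.708, d(Y,Z) = 0.369

X–Y: 9/24 sites differ → p = 0.375, d = −0.75 ln(1 − 0.5) = 0.519860 ≈ 0.520.
X–Z: 11/24 sites differ → p ≈ 0.458333, d = −0.75 ln(1 − 0.611111) = 0.708346 ≈ 0.708.
Y–Z: 7/24 sites differ → p ≈ 0.291667, d = −0.75 ln(1 − 0.388889) = 0.369358 ≈ 0.369.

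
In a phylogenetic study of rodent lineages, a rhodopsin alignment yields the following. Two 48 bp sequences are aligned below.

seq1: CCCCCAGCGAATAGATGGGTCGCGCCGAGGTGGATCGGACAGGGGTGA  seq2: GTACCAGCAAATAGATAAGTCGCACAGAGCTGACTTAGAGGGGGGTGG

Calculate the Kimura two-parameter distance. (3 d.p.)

0.462

Of 48 sites, 10 differences are transitions and 6 are transversions, so P = 10/48 ≈ 0.208333 and Q = 6/48 = 0.125.
Under the Kimura two-parameter model, d = −½ ln(1 − 2P − Q) − ¼ ln(1 − 2Q).
1 − 2P − Q = 0.458334, giving −½ ln(0.458334) = 0.390079.
1 − 2Q = 0.75, giving −¼ ln(0.75) = 0.071921.
d = 0.390079 + 0.071921 = 0.462000.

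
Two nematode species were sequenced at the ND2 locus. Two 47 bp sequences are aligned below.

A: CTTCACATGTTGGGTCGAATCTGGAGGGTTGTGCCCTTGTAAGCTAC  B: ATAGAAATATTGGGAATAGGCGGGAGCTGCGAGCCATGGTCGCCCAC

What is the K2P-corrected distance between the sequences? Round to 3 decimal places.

Of 47 sites, 5 differences are transitions and 17 are transversions, so P = 5/47 ≈ 0.106383 and Q = 17/47 ≈ 0.361702.
Under the Kimura two-parameter model, d = −½ ln(1 − 2P − Q) − ¼ ln(1 − 2Q).
1 − 2P − Q = 0.425532, giving −½ ln(0.425532) = 0.427208.
1 − 2Q = 0.276596, giving −¼ ln(0.276596) = 0.321299.
d = 0.427208 + 0.321299 = 0.748507.

0.749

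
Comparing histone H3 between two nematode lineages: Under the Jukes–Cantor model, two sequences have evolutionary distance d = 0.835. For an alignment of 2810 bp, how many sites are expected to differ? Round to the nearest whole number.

Invert JC69: p = (3/4)(1 − e^(−4d/3)) = 0.75 × (1 − e^(-1.113333)) = 0.75 × (1 − 0.328462) = 0.503654.
Expected differing sites = pL ≈ 0.503654 × 2810 = 1415.26774 ≈ 1415.

1415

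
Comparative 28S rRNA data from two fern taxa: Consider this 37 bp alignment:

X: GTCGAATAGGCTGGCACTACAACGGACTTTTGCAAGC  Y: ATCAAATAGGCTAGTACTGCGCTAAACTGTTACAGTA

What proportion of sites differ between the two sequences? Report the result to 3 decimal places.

The sequences differ at 15 of 37 positions.
p = 15/37 = 0.405405… ≈ 0.405 (to 3 d.p.).

0.405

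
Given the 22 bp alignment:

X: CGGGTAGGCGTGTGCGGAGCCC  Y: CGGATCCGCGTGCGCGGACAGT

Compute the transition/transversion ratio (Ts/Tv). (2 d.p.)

Transitions are A↔G and C↔T; transversions are all other mismatches.
Transitions: 3. Transversions: 5.
R = 3/5 = 0.60.

0.60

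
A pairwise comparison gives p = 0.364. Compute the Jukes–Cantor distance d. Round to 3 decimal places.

0.498

d = −(3/4) ln(1 − 4p/3) = −0.75 ln(1 − 0.485333) = −0.75 ln(0.514667)
  = −0.75 × (-0.664235) = 0.498176 substitutions/site.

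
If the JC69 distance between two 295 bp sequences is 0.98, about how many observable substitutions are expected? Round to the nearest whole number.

Invert JC69: p = (3/4)(1 − e^(−4d/3)) = 0.75 × (1 − e^(-1.306667)) = 0.75 × (1 − 0.270721) = 0.546959.
Expected differing sites = pL ≈ 0.546959 × 295 = 161.352905 ≈ 161.

161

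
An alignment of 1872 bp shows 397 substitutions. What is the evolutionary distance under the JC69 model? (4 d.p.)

p = 397/1872 ≈ 0.212073.
d = −(3/4) ln(1 − 4p/3) = −0.75 ln(1 − 0.282764) = −0.75 ln(0.717236)
  = −0.75 × (-0.332350) = 0.249263 substitutions/site.

0.2493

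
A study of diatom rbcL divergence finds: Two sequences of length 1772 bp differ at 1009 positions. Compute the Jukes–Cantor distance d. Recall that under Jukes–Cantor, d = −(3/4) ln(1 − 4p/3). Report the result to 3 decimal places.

1.068

p = 1009/1772 ≈ 0.569413.
d = −(3/4) ln(1 − 4p/3) = −0.75 ln(1 − 0.759217) = −0.75 ln(0.240783)
  = −0.75 × (-1.423859) = 1.067894 substitutions/site.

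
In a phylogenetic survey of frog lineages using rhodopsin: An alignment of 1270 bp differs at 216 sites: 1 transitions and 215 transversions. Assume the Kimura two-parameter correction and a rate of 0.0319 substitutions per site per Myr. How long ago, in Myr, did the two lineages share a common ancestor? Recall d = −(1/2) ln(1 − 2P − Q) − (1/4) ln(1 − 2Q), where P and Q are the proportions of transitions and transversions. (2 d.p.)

3.09

P = 1/1270 ≈ 0.000787 and Q = 215/1270 ≈ 0.169291.
Under the Kimura two-parameter model, d = −½ ln(1 − 2P − Q) − ¼ ln(1 − 2Q).
1 − 2P − Q = 0.829135, giving −½ ln(0.829135) = 0.093686.
1 − 2Q = 0.661418, giving −¼ ln(0.661418) = 0.103342.
d = 0.093686 + 0.103342 = 0.197028.
Under a molecular clock d = 2μt, so t = d/(2μ) = 0.197028 / (2 × 0.0319) = 3.09 Myr.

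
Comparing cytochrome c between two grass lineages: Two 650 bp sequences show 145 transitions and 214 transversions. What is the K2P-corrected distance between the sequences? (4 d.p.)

1.0153

P = 145/650 ≈ 0.223077 and Q = 214/650 ≈ 0.329231.
Under the Kimura two-parameter model, d = −½ ln(1 − 2P − Q) − ¼ ln(1 − 2Q).
1 − 2P − Q = 0.224615, giving −½ ln(0.224615) = 0.746684.
1 − 2Q = 0.341538, giving −¼ ln(0.341538) = 0.268574.
d = 0.746684 + 0.268574 = 1.015258.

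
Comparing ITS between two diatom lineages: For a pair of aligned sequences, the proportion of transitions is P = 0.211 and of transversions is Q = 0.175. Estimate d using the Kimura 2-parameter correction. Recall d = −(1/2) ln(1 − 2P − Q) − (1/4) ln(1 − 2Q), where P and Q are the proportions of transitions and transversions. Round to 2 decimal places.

Under the Kimura two-parameter model, d = −½ ln(1 − 2P − Q) − ¼ ln(1 − 2Q).
1 − 2P − Q = 0.403, giving −½ ln(0.403) = 0.454409.
1 − 2Q = 0.65, giving −¼ ln(0.65) = 0.107696.
d = 0.454409 + 0.107696 = 0.562105.

0.56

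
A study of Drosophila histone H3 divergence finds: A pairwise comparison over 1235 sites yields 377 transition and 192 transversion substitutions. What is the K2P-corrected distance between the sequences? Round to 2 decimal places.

0.82

P = 377/1235 ≈ 0.305263 and Q = 192/1235 ≈ 0.155466.
Under the Kimura two-parameter model, d = −½ ln(1 − 2P − Q) − ¼ ln(1 − 2Q).
1 − 2P − Q = 0.234008, giving −½ ln(0.234008) = 0.726200.
1 − 2Q = 0.689068, giving −¼ ln(0.689068) = 0.093104.
d = 0.726200 + 0.093104 = 0.819304.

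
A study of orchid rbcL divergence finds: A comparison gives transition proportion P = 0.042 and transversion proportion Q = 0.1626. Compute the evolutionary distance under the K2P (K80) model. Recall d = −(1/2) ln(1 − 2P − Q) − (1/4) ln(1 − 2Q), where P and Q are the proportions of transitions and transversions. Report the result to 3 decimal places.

Under the Kimura two-parameter model, d = −½ ln(1 − 2P − Q) − ¼ ln(1 − 2Q).
1 − 2P − Q = 0.7534, giving −½ ln(0.7534) = 0.141579.
1 − 2Q = 0.6748, giving −¼ ln(0.6748) = 0.098335.
d = 0.141579 + 0.098335 = 0.239914.

0.240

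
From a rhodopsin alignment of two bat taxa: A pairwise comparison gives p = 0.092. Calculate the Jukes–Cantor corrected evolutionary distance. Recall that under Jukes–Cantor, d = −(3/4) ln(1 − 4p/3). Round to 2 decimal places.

d = −(3/4) ln(1 − 4p/3) = −0.75 ln(1 − 0.122667) = −0.75 ln(0.877333)
  = −0.75 × (-0.130869) = 0.098152 substitutions/site.

0.10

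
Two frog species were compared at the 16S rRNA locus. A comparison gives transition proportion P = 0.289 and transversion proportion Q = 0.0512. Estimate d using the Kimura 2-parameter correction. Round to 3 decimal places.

Under the Kimura two-parameter model, d = −½ ln(1 − 2P − Q) − ¼ ln(1 − 2Q).
1 − 2P − Q = 0.3708, giving −½ ln(0.3708) = 0.496046.
1 − 2Q = 0.8976, giving −¼ ln(0.8976) = 0.027008.
d = 0.496046 + 0.027008 = 0.523054.

0.523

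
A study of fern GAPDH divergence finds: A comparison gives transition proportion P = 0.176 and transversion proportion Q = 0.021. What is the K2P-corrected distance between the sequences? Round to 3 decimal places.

0.244

Under the Kimura two-parameter model, d = −½ ln(1 − 2P − Q) − ¼ ln(1 − 2Q).
1 − 2P − Q = 0.627, giving −½ ln(0.627) = 0.233404.
1 − 2Q = 0.958, giving −¼ ln(0.958) = 0.010727.
d = 0.233404 + 0.010727 = 0.244131.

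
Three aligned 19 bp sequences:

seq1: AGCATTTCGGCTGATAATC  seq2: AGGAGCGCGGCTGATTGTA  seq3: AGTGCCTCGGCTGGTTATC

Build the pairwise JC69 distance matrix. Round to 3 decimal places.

d(seq1,seq2) = 0.507, d(seq1,seq3) = 0.410, d(seq2,seq3) = 0.507

seq1–seq2: 7/19 sites differ → p ≈ 0.368421, d = −0.75 ln(1 − 0.491228) = 0.506816 ≈ 0.507.
seq1–seq3: 6/19 sites differ → p ≈ 0.315789, d = −0.75 ln(1 − 0.421052) = 0.409907 ≈ 0.410.
seq2–seq3: 7/19 sites differ → p ≈ 0.368421, d = −0.75 ln(1 − 0.491228) = 0.506816 ≈ 0.507.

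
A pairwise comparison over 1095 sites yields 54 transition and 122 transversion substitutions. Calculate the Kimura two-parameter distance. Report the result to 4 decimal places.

0.1809

P = 54/1095 ≈ 0.049315 and Q = 122/1095 ≈ 0.111416.
Under the Kimura two-parameter model, d = −½ ln(1 − 2P − Q) − ¼ ln(1 − 2Q).
1 − 2P − Q = 0.789954, giving −½ ln(0.789954) = 0.117890.
1 − 2Q = 0.777168, giving −¼ ln(0.777168) = 0.063025.
d = 0.117890 + 0.063025 = 0.180915.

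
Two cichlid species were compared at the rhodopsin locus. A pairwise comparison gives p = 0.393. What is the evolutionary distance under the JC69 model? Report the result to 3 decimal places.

0.557

d = −(3/4) ln(1 − 4p/3) = −0.75 ln(1 − 0.524) = −0.75 ln(0.476)
  = −0.75 × (-0.742337) = 0.556753 substitutions/site.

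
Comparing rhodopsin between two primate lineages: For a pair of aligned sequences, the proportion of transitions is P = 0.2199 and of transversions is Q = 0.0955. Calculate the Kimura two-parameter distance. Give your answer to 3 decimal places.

0.436

Under the Kimura two-parameter model, d = −½ ln(1 − 2P − Q) − ¼ ln(1 − 2Q).
1 − 2P − Q = 0.4647, giving −½ ln(0.4647) = 0.383182.
1 − 2Q = 0.809, giving −¼ ln(0.809) = 0.052989.
d = 0.383182 + 0.052989 = 0.436171.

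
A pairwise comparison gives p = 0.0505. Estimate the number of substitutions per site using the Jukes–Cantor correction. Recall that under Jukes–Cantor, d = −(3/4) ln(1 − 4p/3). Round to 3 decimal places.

d = −(3/4) ln(1 − 4p/3) = −0.75 ln(1 − 0.067333) = −0.75 ln(0.932667)
  = −0.75 × (-0.069707) = 0.052280 substitutions/site.

0.052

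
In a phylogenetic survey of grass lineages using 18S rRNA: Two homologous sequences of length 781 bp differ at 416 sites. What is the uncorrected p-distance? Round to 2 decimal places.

0.53

p = 416/781 = 0.532650… ≈ 0.53 (to 2 d.p.).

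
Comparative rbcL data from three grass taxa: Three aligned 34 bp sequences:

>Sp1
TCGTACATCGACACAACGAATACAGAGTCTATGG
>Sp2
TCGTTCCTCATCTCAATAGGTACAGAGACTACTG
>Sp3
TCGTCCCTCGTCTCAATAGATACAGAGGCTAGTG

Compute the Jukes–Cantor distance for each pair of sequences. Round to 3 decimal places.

d(Sp1,Sp2) = 0.477, d(Sp1,Sp3) = 0.373, d(Sp2,Sp3) = 0.164

Sp1–Sp2: 12/34 sites differ → p ≈ 0.352941, d = −0.75 ln(1 − 0.470588) = 0.476991 ≈ 0.477.
Sp1–Sp3: 10/34 sites differ → p ≈ 0.294118, d = −0.75 ln(1 − 0.392157) = 0.373379 ≈ 0.373.
Sp2–Sp3: 5/34 sites differ → p ≈ 0.147059, d = −0.75 ln(1 − 0.196079) = 0.163691 ≈ 0.164.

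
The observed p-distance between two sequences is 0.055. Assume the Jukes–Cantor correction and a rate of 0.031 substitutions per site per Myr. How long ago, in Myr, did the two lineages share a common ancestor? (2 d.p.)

0.92

d = −(3/4) ln(1 − 4p/3) = −0.75 ln(1 − 0.073333) = −0.75 ln(0.926667)
  = −0.75 × (-0.076161) = 0.057121 substitutions/site.
Under a molecular clock d = 2μt, so t = d/(2μ) = 0.057121 / (2 × 0.031) = 0.92 Myr.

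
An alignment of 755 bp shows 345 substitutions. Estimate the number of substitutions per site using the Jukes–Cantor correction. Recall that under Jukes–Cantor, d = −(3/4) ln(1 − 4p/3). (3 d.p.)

0.705

p = 345/755 ≈ 0.456954.
d = −(3/4) ln(1 − 4p/3) = −0.75 ln(1 − 0.609272) = −0.75 ln(0.390728)
  = −0.75 × (-0.939744) = 0.704808 substitutions/site.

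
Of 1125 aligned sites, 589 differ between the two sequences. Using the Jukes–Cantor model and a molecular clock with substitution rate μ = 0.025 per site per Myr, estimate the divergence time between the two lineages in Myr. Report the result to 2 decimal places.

17.96

p = 589/1125 ≈ 0.523556.
d = −(3/4) ln(1 − 4p/3) = −0.75 ln(1 − 0.698075) = −0.75 ln(0.301925)
  = −0.75 × (-1.197577) = 0.898183 substitutions/site.
Under a molecular clock d = 2μt, so t = d/(2μ) = 0.898183 / (2 × 0.025) = 17.96 Myr.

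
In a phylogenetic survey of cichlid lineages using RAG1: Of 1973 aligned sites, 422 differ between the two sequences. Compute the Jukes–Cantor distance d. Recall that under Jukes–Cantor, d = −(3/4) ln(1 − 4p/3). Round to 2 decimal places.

p = 422/1973 ≈ 0.213887.
d = −(3/4) ln(1 − 4p/3) = −0.75 ln(1 − 0.285183) = −0.75 ln(0.714817)
  = −0.75 × (-0.335729) = 0.251797 substitutions/site.

0.25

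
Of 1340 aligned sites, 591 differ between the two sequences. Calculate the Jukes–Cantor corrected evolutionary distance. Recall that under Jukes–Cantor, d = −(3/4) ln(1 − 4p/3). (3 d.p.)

p = 591/1340 ≈ 0.441045.
d = −(3/4) ln(1 − 4p/3) = −0.75 ln(1 − 0.58806) = −0.75 ln(0.41194)
  = −0.75 × (-0.886878) = 0.665159 substitutions/site.

0.665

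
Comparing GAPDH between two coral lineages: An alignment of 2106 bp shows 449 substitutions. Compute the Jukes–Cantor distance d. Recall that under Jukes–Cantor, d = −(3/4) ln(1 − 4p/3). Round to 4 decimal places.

0.2508

p = 449/2106 ≈ 0.2132.
d = −(3/4) ln(1 − 4p/3) = −0.75 ln(1 − 0.284267) = −0.75 ln(0.715733)
  = −0.75 × (-0.334448) = 0.250836 substitutions/site.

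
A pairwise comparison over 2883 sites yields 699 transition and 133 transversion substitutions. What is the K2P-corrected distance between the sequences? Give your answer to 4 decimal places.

0.4028

P = 699/2883 ≈ 0.242456 and Q = 133/2883 ≈ 0.046133.
Under the Kimura two-parameter model, d = −½ ln(1 − 2P − Q) − ¼ ln(1 − 2Q).
1 − 2P − Q = 0.468955, giving −½ ln(0.468955) = 0.378624.
1 − 2Q = 0.907734, giving −¼ ln(0.907734) = 0.024201.
d = 0.378624 + 0.024201 = 0.402825.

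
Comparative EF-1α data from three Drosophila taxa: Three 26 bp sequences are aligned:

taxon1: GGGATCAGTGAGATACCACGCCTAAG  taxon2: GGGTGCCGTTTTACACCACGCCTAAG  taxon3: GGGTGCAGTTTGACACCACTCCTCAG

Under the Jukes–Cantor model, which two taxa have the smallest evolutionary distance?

taxon1–taxon2: 7/26 differ, p = 0.269, d = 0.334.
taxon1–taxon3: 7/26 differ, p = 0.269, d = 0.334.
taxon2–taxon3: 4/26 differ, p = 0.154, d = 0.172.
The smallest distance is between taxon2 and taxon3.

taxon2 and taxon3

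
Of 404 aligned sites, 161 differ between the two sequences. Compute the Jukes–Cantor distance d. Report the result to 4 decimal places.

p = 161/404 ≈ 0.398515.
d = −(3/4) ln(1 − 4p/3) = −0.75 ln(1 − 0.531353) = −0.75 ln(0.468647)
  = −0.75 × (-0.757905) = 0.568429 substitutions/site.

0.5684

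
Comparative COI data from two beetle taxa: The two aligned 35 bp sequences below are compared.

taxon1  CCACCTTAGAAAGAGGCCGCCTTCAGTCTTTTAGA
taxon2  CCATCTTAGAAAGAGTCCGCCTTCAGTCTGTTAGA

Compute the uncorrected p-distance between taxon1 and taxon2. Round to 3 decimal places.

The sequences differ at 3 of 35 positions (sites 4, 16, 30).
p = 3/35 = 0.085714… ≈ 0.086 (to 3 d.p.).

0.086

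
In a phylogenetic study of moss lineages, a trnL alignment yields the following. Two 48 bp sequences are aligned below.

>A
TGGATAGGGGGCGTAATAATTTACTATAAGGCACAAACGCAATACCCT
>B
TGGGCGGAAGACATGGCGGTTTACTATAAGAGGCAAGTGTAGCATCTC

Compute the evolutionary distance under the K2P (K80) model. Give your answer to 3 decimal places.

1.397

Of 48 sites, 22 differences are transitions and 1 are transversions, so P = 22/48 ≈ 0.458333 and Q = 1/48 ≈ 0.020833.
Under the Kimura two-parameter model, d = −½ ln(1 − 2P − Q) − ¼ ln(1 − 2Q).
1 − 2P − Q = 0.062501, giving −½ ln(0.062501) = 1.386286.
1 − 2Q = 0.958334, giving −¼ ln(0.958334) = 0.010640.
d = 1.386286 + 0.010640 = 1.396926.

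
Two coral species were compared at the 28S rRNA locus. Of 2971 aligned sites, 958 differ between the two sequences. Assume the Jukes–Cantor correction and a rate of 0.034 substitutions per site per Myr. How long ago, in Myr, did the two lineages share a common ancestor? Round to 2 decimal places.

6.20

p = 958/2971 ≈ 0.32245.
d = −(3/4) ln(1 − 4p/3) = −0.75 ln(1 − 0.429933) = −0.75 ln(0.570067)
  = −0.75 × (-0.562001) = 0.421501 substitutions/site.
Under a molecular clock d = 2μt, so t = d/(2μ) = 0.421501 / (2 × 0.034) = 6.20 Myr.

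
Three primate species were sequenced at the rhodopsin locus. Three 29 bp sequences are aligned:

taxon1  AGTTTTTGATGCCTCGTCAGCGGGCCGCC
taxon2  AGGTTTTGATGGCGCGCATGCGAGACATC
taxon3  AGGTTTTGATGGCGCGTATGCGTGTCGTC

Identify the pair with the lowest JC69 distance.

taxon1–taxon2: 10/29 differ, p = 0.345, d = 0.462.
taxon1–taxon3: 8/29 differ, p = 0.276, d = 0.344.
taxon2–taxon3: 4/29 differ, p = 0.138, d = 0.152.
The smallest distance is between taxon2 and taxon3.

taxon2 and taxon3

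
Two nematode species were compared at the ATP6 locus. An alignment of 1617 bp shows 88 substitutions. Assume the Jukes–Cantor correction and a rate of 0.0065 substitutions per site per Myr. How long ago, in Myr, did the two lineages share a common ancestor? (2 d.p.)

4.35

p = 88/1617 ≈ 0.054422.
d = −(3/4) ln(1 − 4p/3) = −0.75 ln(1 − 0.072563) = −0.75 ln(0.927437)
  = −0.75 × (-0.075330) = 0.056498 substitutions/site.
Under a molecular clock d = 2μt, so t = d/(2μ) = 0.056498 / (2 × 0.0065) = 4.35 Myr.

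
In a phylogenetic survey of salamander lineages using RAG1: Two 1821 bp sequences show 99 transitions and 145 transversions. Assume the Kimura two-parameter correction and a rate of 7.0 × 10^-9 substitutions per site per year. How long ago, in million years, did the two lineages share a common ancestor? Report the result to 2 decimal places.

P = 99/1821 ≈ 0.054366 and Q = 145/1821 ≈ 0.079627.
Under the Kimura two-parameter model, d = −½ ln(1 − 2P − Q) − ¼ ln(1 − 2Q).
1 − 2P − Q = 0.811641, giving −½ ln(0.811641) = 0.104349.
1 − 2Q = 0.840746, giving −¼ ln(0.840746) = 0.043366.
d = 0.104349 + 0.043366 = 0.147715.
Under a molecular clock d = 2μt, so t = d/(2μ) = 0.147715 / (2 × 7.0 × 10^-9) = 10.55 million years.

10.55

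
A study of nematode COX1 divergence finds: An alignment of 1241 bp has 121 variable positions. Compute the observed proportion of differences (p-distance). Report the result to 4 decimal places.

0.0975

p = 121/1241 = 0.097502… ≈ 0.0975 (to 4 d.p.).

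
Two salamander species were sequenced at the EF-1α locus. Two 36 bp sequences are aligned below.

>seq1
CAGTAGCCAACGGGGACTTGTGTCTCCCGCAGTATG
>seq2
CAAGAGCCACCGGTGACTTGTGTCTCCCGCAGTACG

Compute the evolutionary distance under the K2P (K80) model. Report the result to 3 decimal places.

Of 36 sites, 2 differences are transitions and 3 are transversions, so P = 2/36 ≈ 0.055556 and Q = 3/36 ≈ 0.083333.
Under the Kimura two-parameter model, d = −½ ln(1 − 2P − Q) − ¼ ln(1 − 2Q).
1 − 2P − Q = 0.805555, giving −½ ln(0.805555) = 0.108112.
1 − 2Q = 0.833334, giving −¼ ln(0.833334) = 0.045580.
d = 0.108112 + 0.045580 = 0.153692.

0.154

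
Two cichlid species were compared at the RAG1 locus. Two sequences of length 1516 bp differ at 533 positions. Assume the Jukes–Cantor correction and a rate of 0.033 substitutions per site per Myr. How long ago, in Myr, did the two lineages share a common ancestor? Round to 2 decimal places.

7.19

p = 533/1516 ≈ 0.351583.
d = −(3/4) ln(1 − 4p/3) = −0.75 ln(1 − 0.468777) = −0.75 ln(0.531223)
  = −0.75 × (-0.632573) = 0.474430 substitutions/site.
Under a molecular clock d = 2μt, so t = d/(2μ) = 0.474430 / (2 × 0.033) = 7.19 Myr.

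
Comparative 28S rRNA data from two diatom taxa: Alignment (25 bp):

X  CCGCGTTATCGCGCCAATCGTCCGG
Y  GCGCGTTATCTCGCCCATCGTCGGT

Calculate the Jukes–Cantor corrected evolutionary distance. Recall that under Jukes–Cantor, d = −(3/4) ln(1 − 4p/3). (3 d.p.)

0.233

The sequences differ at 5 of 25 sites (1, 11, 16, 23, 25), so p = 5/25 = 0.2.
d = −(3/4) ln(1 − 4p/3) = −0.75 ln(1 − 0.266667) = −0.75 ln(0.733333)
  = −0.75 × (-0.310155) = 0.232616 substitutions/site.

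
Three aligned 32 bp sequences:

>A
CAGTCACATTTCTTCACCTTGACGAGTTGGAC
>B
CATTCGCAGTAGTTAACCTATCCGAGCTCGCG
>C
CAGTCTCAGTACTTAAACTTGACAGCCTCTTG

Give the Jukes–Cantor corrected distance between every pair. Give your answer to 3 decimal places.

A–B: 13/32 sites differ → p = 0.40625, d = −0.75 ln(1 − 0.541667) = 0.585119 ≈ 0.585.
A–C: 13/32 sites differ → p = 0.40625, d = −0.75 ln(1 − 0.541667) = 0.585119 ≈ 0.585.
B–C: 12/32 sites differ → p = 0.375, d = −0.75 ln(1 − 0.5) = 0.519860 ≈ 0.520.

d(A,B) = 0.585, d(A,C) = 0.585, d(B,C) = 0.520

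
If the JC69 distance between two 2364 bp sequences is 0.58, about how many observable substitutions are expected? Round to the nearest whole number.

955

Invert JC69: p = (3/4)(1 − e^(−4d/3)) = 0.75 × (1 − e^(-0.773333)) = 0.75 × (1 − 0.461472) = 0.403896.
Expected differing sites = pL ≈ 0.403896 × 2364 = 954.810144 ≈ 955.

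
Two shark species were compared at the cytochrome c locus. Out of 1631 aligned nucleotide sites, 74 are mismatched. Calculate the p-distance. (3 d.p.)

0.045

p = 74/1631 = 0.045370… ≈ 0.045 (to 3 d.p.).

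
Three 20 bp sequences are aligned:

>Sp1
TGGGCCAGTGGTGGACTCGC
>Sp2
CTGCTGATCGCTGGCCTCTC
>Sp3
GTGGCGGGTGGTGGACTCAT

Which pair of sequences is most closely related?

Sp1 and Sp3

Sp1–Sp2: 10/20 differ, p = 0.500, d = 0.824.
Sp1–Sp3: 6/20 differ, p = 0.300, d = 0.383.
Sp2–Sp3: 10/20 differ, p = 0.500, d = 0.824.
The smallest distance is between Sp1 and Sp3.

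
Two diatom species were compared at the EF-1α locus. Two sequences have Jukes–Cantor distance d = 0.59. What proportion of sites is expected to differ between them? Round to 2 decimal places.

0.41

p = (3/4)(1 − e^(−4d/3)) = 0.75 × (1 − e^(-0.786667)) = 0.75 × (1 − 0.455360) = 0.408480.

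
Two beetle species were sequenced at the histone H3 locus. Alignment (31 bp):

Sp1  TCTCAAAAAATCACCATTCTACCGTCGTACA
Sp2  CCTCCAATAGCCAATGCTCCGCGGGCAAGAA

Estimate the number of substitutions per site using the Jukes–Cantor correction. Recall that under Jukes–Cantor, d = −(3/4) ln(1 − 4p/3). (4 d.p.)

0.9853

The sequences differ at 17 of 31 sites, so p = 17/31 ≈ 0.548387.
d = −(3/4) ln(1 − 4p/3) = −0.75 ln(1 − 0.731183) = −0.75 ln(0.268817)
  = −0.75 × (-1.313724) = 0.985293 substitutions/site.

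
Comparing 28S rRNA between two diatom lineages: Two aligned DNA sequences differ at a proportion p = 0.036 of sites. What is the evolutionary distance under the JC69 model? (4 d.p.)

d = −(3/4) ln(1 − 4p/3) = −0.75 ln(1 − 0.048) = −0.75 ln(0.952)
  = −0.75 × (-0.049190) = 0.036893 substitutions/site.

0.0369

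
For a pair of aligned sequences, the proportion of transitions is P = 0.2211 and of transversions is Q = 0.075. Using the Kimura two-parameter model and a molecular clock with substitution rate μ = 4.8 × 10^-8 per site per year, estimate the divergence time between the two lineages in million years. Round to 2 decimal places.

Under the Kimura two-parameter model, d = −½ ln(1 − 2P − Q) − ¼ ln(1 − 2Q).
1 − 2P − Q = 0.4828, giving −½ ln(0.4828) = 0.364076.
1 − 2Q = 0.85, giving −¼ ln(0.85) = 0.040630.
d = 0.364076 + 0.040630 = 0.404706.
Under a molecular clock d = 2μt, so t = d/(2μ) = 0.404706 / (2 × 4.8 × 10^-8) = 4.22 million years.

4.22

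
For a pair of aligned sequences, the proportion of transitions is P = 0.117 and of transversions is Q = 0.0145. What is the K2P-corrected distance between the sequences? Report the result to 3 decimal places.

0.150

Under the Kimura two-parameter model, d = −½ ln(1 − 2P − Q) − ¼ ln(1 − 2Q).
1 − 2P − Q = 0.7515, giving −½ ln(0.7515) = 0.142842.
1 − 2Q = 0.971, giving −¼ ln(0.971) = 0.007357.
d = 0.142842 + 0.007357 = 0.150199.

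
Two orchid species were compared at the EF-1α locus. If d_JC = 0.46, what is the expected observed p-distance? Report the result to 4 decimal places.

0.3438

p = (3/4)(1 − e^(−4d/3)) = 0.75 × (1 − e^(-0.613333)) = 0.75 × (1 − 0.541543) = 0.343843.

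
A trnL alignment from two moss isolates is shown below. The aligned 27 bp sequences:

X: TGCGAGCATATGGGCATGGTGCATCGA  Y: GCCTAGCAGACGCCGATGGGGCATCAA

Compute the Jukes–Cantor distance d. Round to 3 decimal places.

0.511

The sequences differ at 10 of 27 sites (1, 2, 4, 9, 11, 13, 14, 15, 20, 26), so p = 10/27 ≈ 0.37037.
d = −(3/4) ln(1 − 4p/3) = −0.75 ln(1 − 0.493827) = −0.75 ln(0.506173)
  = −0.75 × (-0.680877) = 0.510658 substitutions/site.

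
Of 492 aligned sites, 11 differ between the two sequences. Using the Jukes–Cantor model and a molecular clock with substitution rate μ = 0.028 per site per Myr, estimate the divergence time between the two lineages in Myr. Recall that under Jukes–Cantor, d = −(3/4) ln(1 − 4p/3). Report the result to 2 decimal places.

p = 11/492 ≈ 0.022358.
d = −(3/4) ln(1 − 4p/3) = −0.75 ln(1 − 0.029811) = −0.75 ln(0.970189)
  = −0.75 × (-0.030264) = 0.022698 substitutions/site.
Under a molecular clock d = 2μt, so t = d/(2μ) = 0.022698 / (2 × 0.028) = 0.41 Myr.

0.41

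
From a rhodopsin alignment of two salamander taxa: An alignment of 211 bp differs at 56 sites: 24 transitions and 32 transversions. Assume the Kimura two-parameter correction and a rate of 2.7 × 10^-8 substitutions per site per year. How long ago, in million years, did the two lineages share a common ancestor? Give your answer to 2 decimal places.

6.09

P = 24/211 ≈ 0.113744 and Q = 32/211 ≈ 0.151659.
Under the Kimura two-parameter model, d = −½ ln(1 − 2P − Q) − ¼ ln(1 − 2Q).
1 − 2P − Q = 0.620853, giving −½ ln(0.620853) = 0.238330.
1 − 2Q = 0.696682, giving −¼ ln(0.696682) = 0.090357.
d = 0.238330 + 0.090357 = 0.328687.
Under a molecular clock d = 2μt, so t = d/(2μ) = 0.328687 / (2 × 2.7 × 10^-8) = 6.09 million years.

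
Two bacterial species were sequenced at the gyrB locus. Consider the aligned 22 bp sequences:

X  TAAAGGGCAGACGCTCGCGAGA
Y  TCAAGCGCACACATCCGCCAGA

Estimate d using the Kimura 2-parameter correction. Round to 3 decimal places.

Of 22 sites, 3 differences are transitions and 4 are transversions, so P = 3/22 ≈ 0.136364 and Q = 4/22 ≈ 0.181818.
Under the Kimura two-parameter model, d = −½ ln(1 − 2P − Q) − ¼ ln(1 − 2Q).
1 − 2P − Q = 0.545454, giving −½ ln(0.545454) = 0.303068.
1 − 2Q = 0.636364, giving −¼ ln(0.636364) = 0.112996.
d = 0.303068 + 0.112996 = 0.416064.

0.416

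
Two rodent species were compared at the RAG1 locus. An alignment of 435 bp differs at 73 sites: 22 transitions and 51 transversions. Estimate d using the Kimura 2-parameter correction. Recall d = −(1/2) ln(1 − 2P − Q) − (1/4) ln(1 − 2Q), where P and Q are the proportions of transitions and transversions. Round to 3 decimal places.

P = 22/435 ≈ 0.050575 and Q = 51/435 ≈ 0.117241.
Under the Kimura two-parameter model, d = −½ ln(1 − 2P − Q) − ¼ ln(1 − 2Q).
1 − 2P − Q = 0.781609, giving −½ ln(0.781609) = 0.123200.
1 − 2Q = 0.765518, giving −¼ ln(0.765518) = 0.066801.
d = 0.123200 + 0.066801 = 0.190001.

0.190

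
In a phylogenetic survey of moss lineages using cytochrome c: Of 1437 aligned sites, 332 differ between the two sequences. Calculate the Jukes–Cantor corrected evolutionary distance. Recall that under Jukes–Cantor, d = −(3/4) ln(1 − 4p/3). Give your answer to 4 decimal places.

p = 332/1437 ≈ 0.231037.
d = −(3/4) ln(1 − 4p/3) = −0.75 ln(1 − 0.308049) = −0.75 ln(0.691951)
  = −0.75 × (-0.368240) = 0.276180 substitutions/site.

0.2762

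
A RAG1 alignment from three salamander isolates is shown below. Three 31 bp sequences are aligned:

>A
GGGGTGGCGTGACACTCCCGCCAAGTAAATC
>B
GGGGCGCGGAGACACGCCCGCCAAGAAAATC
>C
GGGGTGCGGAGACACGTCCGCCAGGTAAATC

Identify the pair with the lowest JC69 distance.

A–B: 6/31 differ, p = 0.194, d = 0.224.
A–C: 6/31 differ, p = 0.194, d = 0.224.
B–C: 4/31 differ, p = 0.129, d = 0.142.
The smallest distance is between B and C.

B and C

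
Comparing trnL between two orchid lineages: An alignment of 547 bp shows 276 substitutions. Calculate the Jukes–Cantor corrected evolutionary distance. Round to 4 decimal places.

p = 276/547 ≈ 0.50457.
d = −(3/4) ln(1 − 4p/3) = −0.75 ln(1 − 0.67276) = −0.75 ln(0.32724)
  = −0.75 × (-1.117061) = 0.837796 substitutions/site.

0.8378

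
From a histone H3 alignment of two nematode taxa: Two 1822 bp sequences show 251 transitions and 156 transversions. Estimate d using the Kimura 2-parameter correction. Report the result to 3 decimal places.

0.271

P = 251/1822 ≈ 0.137761 and Q = 156/1822 ≈ 0.08562.
Under the Kimura two-parameter model, d = −½ ln(1 − 2P − Q) − ¼ ln(1 − 2Q).
1 − 2P − Q = 0.638858, giving −½ ln(0.638858) = 0.224037.
1 − 2Q = 0.82876, giving −¼ ln(0.82876) = 0.046956.
d = 0.224037 + 0.046956 = 0.270993.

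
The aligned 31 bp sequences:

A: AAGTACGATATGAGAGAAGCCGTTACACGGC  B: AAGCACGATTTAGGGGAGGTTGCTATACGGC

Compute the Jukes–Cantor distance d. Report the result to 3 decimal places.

The sequences differ at 10 of 31 sites (4, 10, 12, 13, 15, 18, 20, 21, 23, 26), so p = 10/31 ≈ 0.322581.
d = −(3/4) ln(1 − 4p/3) = −0.75 ln(1 − 0.430108) = −0.75 ln(0.569892)
  = −0.75 × (-0.562308) = 0.421731 substitutions/site.

0.422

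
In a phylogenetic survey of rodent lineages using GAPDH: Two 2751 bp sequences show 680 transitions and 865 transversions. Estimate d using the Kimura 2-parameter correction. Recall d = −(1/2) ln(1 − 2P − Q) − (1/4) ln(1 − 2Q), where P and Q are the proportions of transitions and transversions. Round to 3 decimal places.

1.075

P = 680/2751 ≈ 0.247183 and Q = 865/2751 ≈ 0.314431.
Under the Kimura two-parameter model, d = −½ ln(1 − 2P − Q) − ¼ ln(1 − 2Q).
1 − 2P − Q = 0.191203, giving −½ ln(0.191203) = 0.827210.
1 − 2Q = 0.371138, giving −¼ ln(0.371138) = 0.247795.
d = 0.827210 + 0.247795 = 1.075005.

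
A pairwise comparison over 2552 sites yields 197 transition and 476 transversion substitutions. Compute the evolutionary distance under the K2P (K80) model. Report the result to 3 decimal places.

0.325

P = 197/2552 ≈ 0.077194 and Q = 476/2552 ≈ 0.18652.
Under the Kimura two-parameter model, d = −½ ln(1 − 2P − Q) − ¼ ln(1 − 2Q).
1 − 2P − Q = 0.659092, giving −½ ln(0.659092) = 0.208446.
1 − 2Q = 0.62696, giving −¼ ln(0.62696) = 0.116718.
d = 0.208446 + 0.116718 = 0.325164.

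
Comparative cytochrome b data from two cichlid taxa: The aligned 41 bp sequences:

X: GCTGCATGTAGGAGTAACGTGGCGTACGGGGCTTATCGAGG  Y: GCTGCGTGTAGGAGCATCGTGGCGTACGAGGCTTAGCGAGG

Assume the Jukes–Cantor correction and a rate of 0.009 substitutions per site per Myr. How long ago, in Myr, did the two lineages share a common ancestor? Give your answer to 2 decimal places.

The sequences differ at 5 of 41 sites (6, 15, 17, 29, 36), so p = 5/41 ≈ 0.121951.
d = −(3/4) ln(1 − 4p/3) = −0.75 ln(1 − 0.162601) = −0.75 ln(0.837399)
  = −0.75 × (-0.177455) = 0.133091 substitutions/site.
Under a molecular clock d = 2μt, so t = d/(2μ) = 0.133091 / (2 × 0.009) = 7.39 Myr.

7.39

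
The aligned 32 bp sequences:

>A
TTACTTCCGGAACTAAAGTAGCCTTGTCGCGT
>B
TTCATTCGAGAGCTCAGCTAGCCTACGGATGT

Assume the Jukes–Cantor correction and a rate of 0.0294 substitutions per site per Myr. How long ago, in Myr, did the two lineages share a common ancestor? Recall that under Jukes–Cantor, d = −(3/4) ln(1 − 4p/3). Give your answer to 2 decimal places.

11.17

The sequences differ at 14 of 32 sites, so p = 14/32 = 0.4375.
d = −(3/4) ln(1 − 4p/3) = −0.75 ln(1 − 0.583333) = −0.75 ln(0.416667)
  = −0.75 × (-0.875468) = 0.656601 substitutions/site.
Under a molecular clock d = 2μt, so t = d/(2μ) = 0.656601 / (2 × 0.0294) = 11.17 Myr.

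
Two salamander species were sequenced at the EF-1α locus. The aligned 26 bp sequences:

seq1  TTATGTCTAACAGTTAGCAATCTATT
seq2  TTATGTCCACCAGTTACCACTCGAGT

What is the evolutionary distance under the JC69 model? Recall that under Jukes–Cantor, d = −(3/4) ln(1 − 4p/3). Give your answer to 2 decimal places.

The sequences differ at 6 of 26 sites (8, 10, 17, 20, 23, 25), so p = 6/26 ≈ 0.230769.
d = −(3/4) ln(1 − 4p/3) = −0.75 ln(1 − 0.307692) = −0.75 ln(0.692308)
  = −0.75 × (-0.367724) = 0.275793 substitutions/site.

0.28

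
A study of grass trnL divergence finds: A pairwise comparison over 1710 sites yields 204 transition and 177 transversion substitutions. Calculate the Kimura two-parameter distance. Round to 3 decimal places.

0.267

P = 204/1710 ≈ 0.119298 and Q = 177/1710 ≈ 0.103509.
Under the Kimura two-parameter model, d = −½ ln(1 − 2P − Q) − ¼ ln(1 − 2Q).
1 − 2P − Q = 0.657895, giving −½ ln(0.657895) = 0.209355.
1 − 2Q = 0.792982, giving −¼ ln(0.792982) = 0.057989.
d = 0.209355 + 0.057989 = 0.267344.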